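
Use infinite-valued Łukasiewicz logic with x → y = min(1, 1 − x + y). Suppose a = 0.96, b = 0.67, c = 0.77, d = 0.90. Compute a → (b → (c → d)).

c → d = min(1, 1 − 0.77 + 0.90) = min(1, 1.13) = 1.00
b → (c → d) = min(1, 1 − 0.67 + 1.00) = min(1, 1.33) = 1.00
a → (b → (c → d)) = min(1, 1 − 0.96 + 1.00) = min(1, 1.04) = 1.00

1.00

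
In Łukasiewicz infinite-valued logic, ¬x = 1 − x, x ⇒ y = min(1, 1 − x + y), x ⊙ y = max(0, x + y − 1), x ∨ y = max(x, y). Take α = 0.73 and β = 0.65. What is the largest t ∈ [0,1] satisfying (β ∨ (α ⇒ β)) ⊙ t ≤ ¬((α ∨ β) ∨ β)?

0.35

α ⇒ β = min(1, 1 − 0.73 + 0.65) = min(1, 0.92) = 0.92
β ∨ (α ⇒ β) = max(0.65, 0.92) = 0.92
So the left factor is β ∨ (α ⇒ β) = 0.92.
α ∨ β = max(0.73, 0.65) = 0.73
(α ∨ β) ∨ β = max(0.73, 0.65) = 0.73
¬((α ∨ β) ∨ β) = 1 − 0.73 = 0.27
So the right-hand bound is ¬((α ∨ β) ∨ β) = 0.27.
The residuum of the Łukasiewicz t-norm gives the supremum: min(1, 1 − 0.92 + 0.27).
1 − 0.92 + 0.27 = 0.35, so t = min(1, 0.35) = 0.35.
Check: 0.92 ⊙ 0.35 = max(0, 0.27) = 0.27 ≤ 0.27.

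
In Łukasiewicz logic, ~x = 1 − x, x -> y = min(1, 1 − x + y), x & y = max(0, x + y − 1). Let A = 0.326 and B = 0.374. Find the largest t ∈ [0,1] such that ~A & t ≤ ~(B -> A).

~A = 1 − 0.326 = 0.674
So the left factor is ~A = 0.674.
B -> A = min(1, 1 − 0.374 + 0.326) = min(1, 0.952) = 0.952
~(B -> A) = 1 − 0.952 = 0.048
So the right-hand bound is ~(B -> A) = 0.048.
The residuum of the Łukasiewicz t-norm gives the supremum: min(1, 1 − 0.674 + 0.048).
1 − 0.674 + 0.048 = 0.374, so t = min(1, 0.374) = 0.374.
Check: 0.674 & 0.374 = max(0, 0.048) = 0.048 ≤ 0.048.

0.374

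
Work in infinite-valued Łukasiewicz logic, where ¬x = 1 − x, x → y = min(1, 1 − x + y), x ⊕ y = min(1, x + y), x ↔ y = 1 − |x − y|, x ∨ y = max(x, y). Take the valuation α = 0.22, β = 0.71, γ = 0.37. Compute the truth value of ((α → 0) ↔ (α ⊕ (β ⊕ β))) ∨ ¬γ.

0.78

α → 0 = min(1, 1 − 0.22 + 0.00) = min(1, 0.78) = 0.78
β ⊕ β = min(1, 0.71 + 0.71) = min(1, 1.42) = 1.00
α ⊕ (β ⊕ β) = min(1, 0.22 + 1.00) = min(1, 1.22) = 1.00
(α → 0) ↔ (α ⊕ (β ⊕ β)) = 1 − |0.78 − 1.00| = 1 − 0.22 = 0.78
¬γ = 1 − 0.37 = 0.63
((α → 0) ↔ (α ⊕ (β ⊕ β))) ∨ ¬γ = max(0.78, 0.63) = 0.78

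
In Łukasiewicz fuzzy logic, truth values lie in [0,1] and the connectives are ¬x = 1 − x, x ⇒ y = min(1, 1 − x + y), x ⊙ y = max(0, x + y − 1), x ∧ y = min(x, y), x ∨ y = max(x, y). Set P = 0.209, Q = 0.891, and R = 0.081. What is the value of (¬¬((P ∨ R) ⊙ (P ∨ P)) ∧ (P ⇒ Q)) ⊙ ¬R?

P ∨ R = max(0.209, 0.081) = 0.209
P ∨ P = max(0.209, 0.209) = 0.209
(P ∨ R) ⊙ (P ∨ P) = max(0, 0.209 + 0.209 − 1) = max(0, -0.582) = 0.000
¬((P ∨ R) ⊙ (P ∨ P)) = 1 − 0.000 = 1.000
¬¬((P ∨ R) ⊙ (P ∨ P)) = 1 − 1.000 = 0.000
P ⇒ Q = min(1, 1 − 0.209 + 0.891) = min(1, 1.682) = 1.000
¬¬((P ∨ R) ⊙ (P ∨ P)) ∧ (P ⇒ Q) = min(0.000, 1.000) = 0.000
¬R = 1 − 0.081 = 0.919
(¬¬((P ∨ R) ⊙ (P ∨ P)) ∧ (P ⇒ Q)) ⊙ ¬R = max(0, 0.000 + 0.919 − 1) = max(0, -0.081) = 0.000

0.000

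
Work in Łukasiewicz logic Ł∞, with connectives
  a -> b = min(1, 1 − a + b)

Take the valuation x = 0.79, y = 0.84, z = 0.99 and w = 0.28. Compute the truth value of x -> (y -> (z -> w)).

z -> w = min(1, 1 − 0.99 + 0.28) = min(1, 0.29) = 0.29
y -> (z -> w) = min(1, 1 − 0.84 + 0.29) = min(1, 0.45) = 0.45
x -> (y -> (z -> w)) = min(1, 1 − 0.79 + 0.45) = min(1, 0.66) = 0.66

0.66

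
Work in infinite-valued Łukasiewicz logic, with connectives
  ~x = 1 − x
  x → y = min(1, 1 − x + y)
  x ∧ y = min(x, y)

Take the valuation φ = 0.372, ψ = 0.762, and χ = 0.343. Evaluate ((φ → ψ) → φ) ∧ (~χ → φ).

0.372

φ → ψ = min(1, 1 − 0.372 + 0.762) = min(1, 1.390) = 1.000
(φ → ψ) → φ = min(1, 1 − 1.000 + 0.372) = min(1, 0.372) = 0.372
~χ = 1 − 0.343 = 0.657
~χ → φ = min(1, 1 − 0.657 + 0.372) = min(1, 0.715) = 0.715
((φ → ψ) → φ) ∧ (~χ → φ) = min(0.372, 0.715) = 0.372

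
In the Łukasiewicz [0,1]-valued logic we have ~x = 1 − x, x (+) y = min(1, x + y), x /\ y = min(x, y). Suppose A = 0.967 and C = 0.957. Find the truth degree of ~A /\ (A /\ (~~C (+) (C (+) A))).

0.033

~A = 1 − 0.967 = 0.033
~C = 1 − 0.957 = 0.043
~~C = 1 − 0.043 = 0.957
C (+) A = min(1, 0.957 + 0.967) = min(1, 1.924) = 1.000
~~C (+) (C (+) A) = min(1, 0.957 + 1.000) = min(1, 1.957) = 1.000
A /\ (~~C (+) (C (+) A)) = min(0.967, 1.000) = 0.967
~A /\ (A /\ (~~C (+) (C (+) A))) = min(0.033, 0.967) = 0.033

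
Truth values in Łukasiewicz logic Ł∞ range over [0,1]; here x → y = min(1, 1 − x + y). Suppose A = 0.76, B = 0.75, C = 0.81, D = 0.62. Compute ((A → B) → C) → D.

A → B = min(1, 1 − 0.76 + 0.75) = min(1, 0.99) = 0.99
(A → B) → C = min(1, 1 − 0.99 + 0.81) = min(1, 0.82) = 0.82
((A → B) → C) → D = min(1, 1 − 0.82 + 0.62) = min(1, 0.80) = 0.80

0.80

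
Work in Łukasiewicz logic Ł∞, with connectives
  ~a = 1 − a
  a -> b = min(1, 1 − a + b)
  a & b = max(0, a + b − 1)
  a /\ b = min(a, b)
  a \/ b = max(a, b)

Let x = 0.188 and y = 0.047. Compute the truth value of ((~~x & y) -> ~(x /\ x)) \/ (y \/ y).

~x = 1 − 0.188 = 0.812
~~x = 1 − 0.812 = 0.188
~~x & y = max(0, 0.188 + 0.047 − 1) = max(0, -0.765) = 0.000
x /\ x = min(0.188, 0.188) = 0.188
~(x /\ x) = 1 − 0.188 = 0.812
(~~x & y) -> ~(x /\ x) = min(1, 1 − 0.000 + 0.812) = min(1, 1.812) = 1.000
y \/ y = max(0.047, 0.047) = 0.047
((~~x & y) -> ~(x /\ x)) \/ (y \/ y) = max(1.000, 0.047) = 1.000

1.000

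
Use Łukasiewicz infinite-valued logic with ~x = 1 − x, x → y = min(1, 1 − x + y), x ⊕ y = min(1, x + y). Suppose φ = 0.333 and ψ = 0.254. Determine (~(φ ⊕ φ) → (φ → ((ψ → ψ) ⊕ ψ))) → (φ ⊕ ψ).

φ ⊕ φ = min(1, 0.333 + 0.333) = min(1, 0.666) = 0.666
~(φ ⊕ φ) = 1 − 0.666 = 0.334
ψ → ψ = min(1, 1 − 0.254 + 0.254) = min(1, 1.000) = 1.000
(ψ → ψ) ⊕ ψ = min(1, 1.000 + 0.254) = min(1, 1.254) = 1.000
φ → ((ψ → ψ) ⊕ ψ) = min(1, 1 − 0.333 + 1.000) = min(1, 1.667) = 1.000
~(φ ⊕ φ) → (φ → ((ψ → ψ) ⊕ ψ)) = min(1, 1 − 0.334 + 1.000) = min(1, 1.666) = 1.000
φ ⊕ ψ = min(1, 0.333 + 0.254) = min(1, 0.587) = 0.587
(~(φ ⊕ φ) → (φ → ((ψ → ψ) ⊕ ψ))) → (φ ⊕ ψ) = min(1, 1 − 1.000 + 0.587) = min(1, 0.587) = 0.587

0.587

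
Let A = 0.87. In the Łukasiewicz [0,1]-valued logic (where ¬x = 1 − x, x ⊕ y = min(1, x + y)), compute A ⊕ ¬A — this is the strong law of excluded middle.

1.00

¬A = 1 − 0.87 = 0.13
A ⊕ ¬A = min(1, 0.87 + 0.13) = min(1, 1.00) = 1.00
(As expected: always 1 in Ł∞ since a ⊕ (1−a) = 1.)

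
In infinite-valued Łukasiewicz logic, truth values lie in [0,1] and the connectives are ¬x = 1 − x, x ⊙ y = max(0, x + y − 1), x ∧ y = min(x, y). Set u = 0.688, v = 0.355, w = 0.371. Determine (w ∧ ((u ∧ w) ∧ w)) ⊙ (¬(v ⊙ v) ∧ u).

0.059

u ∧ w = min(0.688, 0.371) = 0.371
(u ∧ w) ∧ w = min(0.371, 0.371) = 0.371
w ∧ ((u ∧ w) ∧ w) = min(0.371, 0.371) = 0.371
v ⊙ v = max(0, 0.355 + 0.355 − 1) = max(0, -0.290) = 0.000
¬(v ⊙ v) = 1 − 0.000 = 1.000
¬(v ⊙ v) ∧ u = min(1.000, 0.688) = 0.688
(w ∧ ((u ∧ w) ∧ w)) ⊙ (¬(v ⊙ v) ∧ u) = max(0, 0.371 + 0.688 − 1) = max(0, 0.059) = 0.059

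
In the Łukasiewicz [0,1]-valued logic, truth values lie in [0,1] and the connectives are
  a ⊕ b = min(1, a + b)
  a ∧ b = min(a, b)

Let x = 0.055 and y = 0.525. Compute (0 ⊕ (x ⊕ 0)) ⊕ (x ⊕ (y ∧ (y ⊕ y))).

x ⊕ 0 = min(1, 0.055 + 0.000) = min(1, 0.055) = 0.055
0 ⊕ (x ⊕ 0) = min(1, 0.000 + 0.055) = min(1, 0.055) = 0.055
y ⊕ y = min(1, 0.525 + 0.525) = min(1, 1.050) = 1.000
y ∧ (y ⊕ y) = min(0.525, 1.000) = 0.525
x ⊕ (y ∧ (y ⊕ y)) = min(1, 0.055 + 0.525) = min(1, 0.580) = 0.580
(0 ⊕ (x ⊕ 0)) ⊕ (x ⊕ (y ∧ (y ⊕ y))) = min(1, 0.055 + 0.580) = min(1, 0.635) = 0.635

0.635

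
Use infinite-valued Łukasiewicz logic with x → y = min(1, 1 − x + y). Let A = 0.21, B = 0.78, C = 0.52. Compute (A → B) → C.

0.52

A → B = min(1, 1 − 0.21 + 0.78) = min(1, 1.57) = 1.00
(A → B) → C = min(1, 1 − 1.00 + 0.52) = min(1, 0.52) = 0.52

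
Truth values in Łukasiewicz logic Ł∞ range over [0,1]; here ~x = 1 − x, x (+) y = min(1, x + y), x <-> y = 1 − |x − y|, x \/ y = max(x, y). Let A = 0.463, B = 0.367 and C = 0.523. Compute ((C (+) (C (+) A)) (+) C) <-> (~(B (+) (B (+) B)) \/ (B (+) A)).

C (+) A = min(1, 0.523 + 0.463) = min(1, 0.986) = 0.986
C (+) (C (+) A) = min(1, 0.523 + 0.986) = min(1, 1.509) = 1.000
(C (+) (C (+) A)) (+) C = min(1, 1.000 + 0.523) = min(1, 1.523) = 1.000
B (+) B = min(1, 0.367 + 0.367) = min(1, 0.734) = 0.734
B (+) (B (+) B) = min(1, 0.367 + 0.734) = min(1, 1.101) = 1.000
~(B (+) (B (+) B)) = 1 − 1.000 = 0.000
B (+) A = min(1, 0.367 + 0.463) = min(1, 0.830) = 0.830
~(B (+) (B (+) B)) \/ (B (+) A) = max(0.000, 0.830) = 0.830
((C (+) (C (+) A)) (+) C) <-> (~(B (+) (B (+) B)) \/ (B (+) A)) = 1 − |1.000 − 0.830| = 1 − 0.170 = 0.830

0.830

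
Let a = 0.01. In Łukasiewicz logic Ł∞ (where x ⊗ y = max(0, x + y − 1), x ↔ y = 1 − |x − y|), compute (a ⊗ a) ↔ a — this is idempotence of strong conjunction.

0.99

a ⊗ a = max(0, 0.01 + 0.01 − 1) = max(0, -0.98) = 0.00
(a ⊗ a) ↔ a = 1 − |0.00 − 0.01| = 1 − 0.01 = 0.99
(The value 0.99 < 1 shows this instance is not satisfied; fails in Ł∞ since a ⊗ a = max(0, 2a−1) ≠ a in general.)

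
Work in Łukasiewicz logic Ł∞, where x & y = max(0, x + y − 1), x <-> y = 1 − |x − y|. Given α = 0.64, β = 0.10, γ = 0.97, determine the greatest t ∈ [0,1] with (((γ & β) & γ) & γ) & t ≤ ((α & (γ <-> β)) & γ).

γ & β = max(0, 0.97 + 0.10 − 1) = max(0, 0.07) = 0.07
(γ & β) & γ = max(0, 0.07 + 0.97 − 1) = max(0, 0.04) = 0.04
((γ & β) & γ) & γ = max(0, 0.04 + 0.97 − 1) = max(0, 0.01) = 0.01
So the left factor is ((γ & β) & γ) & γ = 0.01.
γ <-> β = 1 − |0.97 − 0.10| = 1 − 0.87 = 0.13
α & (γ <-> β) = max(0, 0.64 + 0.13 − 1) = max(0, -0.23) = 0.00
(α & (γ <-> β)) & γ = max(0, 0.00 + 0.97 − 1) = max(0, -0.03) = 0.00
So the right-hand bound is (α & (γ <-> β)) & γ = 0.00.
The residuum of the Łukasiewicz t-norm gives the supremum: min(1, 1 − 0.01 + 0.00).
1 − 0.01 + 0.00 = 0.99, so t = min(1, 0.99) = 0.99.
Check: 0.01 & 0.99 = max(0, 0.00) = 0.00 ≤ 0.00.

0.99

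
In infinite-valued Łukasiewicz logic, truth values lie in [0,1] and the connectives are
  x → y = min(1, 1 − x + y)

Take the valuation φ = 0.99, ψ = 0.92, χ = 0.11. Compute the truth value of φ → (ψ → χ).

0.20

ψ → χ = min(1, 1 − 0.92 + 0.11) = min(1, 0.19) = 0.19
φ → (ψ → χ) = min(1, 1 − 0.99 + 0.19) = min(1, 0.20) = 0.20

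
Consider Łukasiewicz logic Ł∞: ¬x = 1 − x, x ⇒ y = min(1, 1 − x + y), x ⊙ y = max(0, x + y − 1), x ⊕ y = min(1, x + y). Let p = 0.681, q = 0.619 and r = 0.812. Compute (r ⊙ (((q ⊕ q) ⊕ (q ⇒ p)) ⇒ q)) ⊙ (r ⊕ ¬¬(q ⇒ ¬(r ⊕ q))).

0.431

q ⊕ q = min(1, 0.619 + 0.619) = min(1, 1.238) = 1.000
q ⇒ p = min(1, 1 − 0.619 + 0.681) = min(1, 1.062) = 1.000
(q ⊕ q) ⊕ (q ⇒ p) = min(1, 1.000 + 1.000) = min(1, 2.000) = 1.000
((q ⊕ q) ⊕ (q ⇒ p)) ⇒ q = min(1, 1 − 1.000 + 0.619) = min(1, 0.619) = 0.619
r ⊙ (((q ⊕ q) ⊕ (q ⇒ p)) ⇒ q) = max(0, 0.812 + 0.619 − 1) = max(0, 0.431) = 0.431
r ⊕ q = min(1, 0.812 + 0.619) = min(1, 1.431) = 1.000
¬(r ⊕ q) = 1 − 1.000 = 0.000
q ⇒ ¬(r ⊕ q) = min(1, 1 − 0.619 + 0.000) = min(1, 0.381) = 0.381
¬(q ⇒ ¬(r ⊕ q)) = 1 − 0.381 = 0.619
¬¬(q ⇒ ¬(r ⊕ q)) = 1 − 0.619 = 0.381
r ⊕ ¬¬(q ⇒ ¬(r ⊕ q)) = min(1, 0.812 + 0.381) = min(1, 1.193) = 1.000
(r ⊙ (((q ⊕ q) ⊕ (q ⇒ p)) ⇒ q)) ⊙ (r ⊕ ¬¬(q ⇒ ¬(r ⊕ q))) = max(0, 0.431 + 1.000 − 1) = max(0, 0.431) = 0.431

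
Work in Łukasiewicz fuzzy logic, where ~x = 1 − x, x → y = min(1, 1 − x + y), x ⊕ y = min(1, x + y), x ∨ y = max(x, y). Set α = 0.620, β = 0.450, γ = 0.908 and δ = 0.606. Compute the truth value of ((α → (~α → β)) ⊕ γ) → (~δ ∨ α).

0.620

~α = 1 − 0.620 = 0.380
~α → β = min(1, 1 − 0.380 + 0.450) = min(1, 1.070) = 1.000
α → (~α → β) = min(1, 1 − 0.620 + 1.000) = min(1, 1.380) = 1.000
(α → (~α → β)) ⊕ γ = min(1, 1.000 + 0.908) = min(1, 1.908) = 1.000
~δ = 1 − 0.606 = 0.394
~δ ∨ α = max(0.394, 0.620) = 0.620
((α → (~α → β)) ⊕ γ) → (~δ ∨ α) = min(1, 1 − 1.000 + 0.620) = min(1, 0.620) = 0.620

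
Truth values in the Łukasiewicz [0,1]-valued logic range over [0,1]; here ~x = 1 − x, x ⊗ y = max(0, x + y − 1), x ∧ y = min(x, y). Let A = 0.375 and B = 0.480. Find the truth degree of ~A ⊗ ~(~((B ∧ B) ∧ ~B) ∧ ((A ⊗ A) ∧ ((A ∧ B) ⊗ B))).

0.625

~A = 1 − 0.375 = 0.625
B ∧ B = min(0.480, 0.480) = 0.480
~B = 1 − 0.480 = 0.520
(B ∧ B) ∧ ~B = min(0.480, 0.520) = 0.480
~((B ∧ B) ∧ ~B) = 1 − 0.480 = 0.520
A ⊗ A = max(0, 0.375 + 0.375 − 1) = max(0, -0.250) = 0.000
A ∧ B = min(0.375, 0.480) = 0.375
(A ∧ B) ⊗ B = max(0, 0.375 + 0.480 − 1) = max(0, -0.145) = 0.000
(A ⊗ A) ∧ ((A ∧ B) ⊗ B) = min(0.000, 0.000) = 0.000
~((B ∧ B) ∧ ~B) ∧ ((A ⊗ A) ∧ ((A ∧ B) ⊗ B)) = min(0.520, 0.000) = 0.000
~(~((B ∧ B) ∧ ~B) ∧ ((A ⊗ A) ∧ ((A ∧ B) ⊗ B))) = 1 − 0.000 = 1.000
~A ⊗ ~(~((B ∧ B) ∧ ~B) ∧ ((A ⊗ A) ∧ ((A ∧ B) ⊗ B))) = max(0, 0.625 + 1.000 − 1) = max(0, 0.625) = 0.625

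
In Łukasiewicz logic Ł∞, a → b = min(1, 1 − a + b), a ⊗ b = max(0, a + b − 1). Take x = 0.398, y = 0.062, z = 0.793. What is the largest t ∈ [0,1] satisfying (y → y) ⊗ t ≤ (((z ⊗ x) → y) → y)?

0.191

y → y = min(1, 1 − 0.062 + 0.062) = min(1, 1.000) = 1.000
So the left factor is y → y = 1.000.
z ⊗ x = max(0, 0.793 + 0.398 − 1) = max(0, 0.191) = 0.191
(z ⊗ x) → y = min(1, 1 − 0.191 + 0.062) = min(1, 0.871) = 0.871
((z ⊗ x) → y) → y = min(1, 1 − 0.871 + 0.062) = min(1, 0.191) = 0.191
So the right-hand bound is ((z ⊗ x) → y) → y = 0.191.
The residuum of the Łukasiewicz t-norm gives the supremum: min(1, 1 − 1.000 + 0.191).
1 − 1.000 + 0.191 = 0.191, so t = min(1, 0.191) = 0.191.
Check: 1.000 ⊗ 0.191 = max(0, 0.191) = 0.191 ≤ 0.191.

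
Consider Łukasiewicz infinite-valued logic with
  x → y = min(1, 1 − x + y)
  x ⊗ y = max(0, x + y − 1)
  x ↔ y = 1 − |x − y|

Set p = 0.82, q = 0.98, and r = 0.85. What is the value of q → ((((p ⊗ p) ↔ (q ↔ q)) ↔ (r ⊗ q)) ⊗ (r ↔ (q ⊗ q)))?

p ⊗ p = max(0, 0.82 + 0.82 − 1) = max(0, 0.64) = 0.64
q ↔ q = 1 − |0.98 − 0.98| = 1 − 0.00 = 1.00
(p ⊗ p) ↔ (q ↔ q) = 1 − |0.64 − 1.00| = 1 − 0.36 = 0.64
r ⊗ q = max(0, 0.85 + 0.98 − 1) = max(0, 0.83) = 0.83
((p ⊗ p) ↔ (q ↔ q)) ↔ (r ⊗ q) = 1 − |0.64 − 0.83| = 1 − 0.19 = 0.81
q ⊗ q = max(0, 0.98 + 0.98 − 1) = max(0, 0.96) = 0.96
r ↔ (q ⊗ q) = 1 − |0.85 − 0.96| = 1 − 0.11 = 0.89
(((p ⊗ p) ↔ (q ↔ q)) ↔ (r ⊗ q)) ⊗ (r ↔ (q ⊗ q)) = max(0, 0.81 + 0.89 − 1) = max(0, 0.70) = 0.70
q → ((((p ⊗ p) ↔ (q ↔ q)) ↔ (r ⊗ q)) ⊗ (r ↔ (q ⊗ q))) = min(1, 1 − 0.98 + 0.70) = min(1, 0.72) = 0.72

0.72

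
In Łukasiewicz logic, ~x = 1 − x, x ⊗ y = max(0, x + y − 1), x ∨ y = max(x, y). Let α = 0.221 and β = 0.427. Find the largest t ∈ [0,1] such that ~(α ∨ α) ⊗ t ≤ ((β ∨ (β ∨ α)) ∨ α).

0.648

α ∨ α = max(0.221, 0.221) = 0.221
~(α ∨ α) = 1 − 0.221 = 0.779
So the left factor is ~(α ∨ α) = 0.779.
β ∨ α = max(0.427, 0.221) = 0.427
β ∨ (β ∨ α) = max(0.427, 0.427) = 0.427
(β ∨ (β ∨ α)) ∨ α = max(0.427, 0.221) = 0.427
So the right-hand bound is (β ∨ (β ∨ α)) ∨ α = 0.427.
The residuum of the Łukasiewicz t-norm gives the supremum: min(1, 1 − 0.779 + 0.427).
1 − 0.779 + 0.427 = 0.648, so t = min(1, 0.648) = 0.648.
Check: 0.779 ⊗ 0.648 = max(0, 0.427) = 0.427 ≤ 0.427.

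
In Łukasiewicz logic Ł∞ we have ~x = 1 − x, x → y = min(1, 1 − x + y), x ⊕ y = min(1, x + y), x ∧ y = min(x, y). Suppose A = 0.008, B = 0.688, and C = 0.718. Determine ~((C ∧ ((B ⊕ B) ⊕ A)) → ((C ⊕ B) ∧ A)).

0.710

B ⊕ B = min(1, 0.688 + 0.688) = min(1, 1.376) = 1.000
(B ⊕ B) ⊕ A = min(1, 1.000 + 0.008) = min(1, 1.008) = 1.000
C ∧ ((B ⊕ B) ⊕ A) = min(0.718, 1.000) = 0.718
C ⊕ B = min(1, 0.718 + 0.688) = min(1, 1.406) = 1.000
(C ⊕ B) ∧ A = min(1.000, 0.008) = 0.008
(C ∧ ((B ⊕ B) ⊕ A)) → ((C ⊕ B) ∧ A) = min(1, 1 − 0.718 + 0.008) = min(1, 0.290) = 0.290
~((C ∧ ((B ⊕ B) ⊕ A)) → ((C ⊕ B) ∧ A)) = 1 − 0.290 = 0.710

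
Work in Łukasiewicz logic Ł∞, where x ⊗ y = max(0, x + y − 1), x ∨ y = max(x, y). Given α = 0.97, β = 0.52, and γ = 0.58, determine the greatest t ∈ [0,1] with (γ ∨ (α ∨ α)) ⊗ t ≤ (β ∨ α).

1.00

α ∨ α = max(0.97, 0.97) = 0.97
γ ∨ (α ∨ α) = max(0.58, 0.97) = 0.97
So the left factor is γ ∨ (α ∨ α) = 0.97.
β ∨ α = max(0.52, 0.97) = 0.97
So the right-hand bound is β ∨ α = 0.97.
The residuum of the Łukasiewicz t-norm gives the supremum: min(1, 1 − 0.97 + 0.97).
1 − 0.97 + 0.97 = 1.00, so t = min(1, 1.00) = 1.00.
Check: 0.97 ⊗ 1.00 = max(0, 0.97) = 0.97 ≤ 0.97.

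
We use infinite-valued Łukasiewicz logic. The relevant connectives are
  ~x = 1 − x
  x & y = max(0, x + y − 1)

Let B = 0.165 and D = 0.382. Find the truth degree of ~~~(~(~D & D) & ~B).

0.165

~D = 1 − 0.382 = 0.618
~D & D = max(0, 0.618 + 0.382 − 1) = max(0, 0.000) = 0.000
~(~D & D) = 1 − 0.000 = 1.000
~B = 1 − 0.165 = 0.835
~(~D & D) & ~B = max(0, 1.000 + 0.835 − 1) = max(0, 0.835) = 0.835
~(~(~D & D) & ~B) = 1 − 0.835 = 0.165
~~(~(~D & D) & ~B) = 1 − 0.165 = 0.835
~~~(~(~D & D) & ~B) = 1 − 0.835 = 0.165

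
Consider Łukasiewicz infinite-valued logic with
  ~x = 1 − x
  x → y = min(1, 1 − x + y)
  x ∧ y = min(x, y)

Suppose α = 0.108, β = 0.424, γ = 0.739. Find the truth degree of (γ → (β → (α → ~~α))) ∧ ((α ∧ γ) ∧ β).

0.108

~α = 1 − 0.108 = 0.892
~~α = 1 − 0.892 = 0.108
α → ~~α = min(1, 1 − 0.108 + 0.108) = min(1, 1.000) = 1.000
β → (α → ~~α) = min(1, 1 − 0.424 + 1.000) = min(1, 1.576) = 1.000
γ → (β → (α → ~~α)) = min(1, 1 − 0.739 + 1.000) = min(1, 1.261) = 1.000
α ∧ γ = min(0.108, 0.739) = 0.108
(α ∧ γ) ∧ β = min(0.108, 0.424) = 0.108
(γ → (β → (α → ~~α))) ∧ ((α ∧ γ) ∧ β) = min(1.000, 0.108) = 0.108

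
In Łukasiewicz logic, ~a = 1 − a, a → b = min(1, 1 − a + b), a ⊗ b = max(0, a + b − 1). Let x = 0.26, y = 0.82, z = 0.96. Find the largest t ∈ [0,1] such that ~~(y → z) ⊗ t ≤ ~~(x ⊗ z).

y → z = min(1, 1 − 0.82 + 0.96) = min(1, 1.14) = 1.00
~(y → z) = 1 − 1.00 = 0.00
~~(y → z) = 1 − 0.00 = 1.00
So the left factor is ~~(y → z) = 1.00.
x ⊗ z = max(0, 0.26 + 0.96 − 1) = max(0, 0.22) = 0.22
~(x ⊗ z) = 1 − 0.22 = 0.78
~~(x ⊗ z) = 1 − 0.78 = 0.22
So the right-hand bound is ~~(x ⊗ z) = 0.22.
The residuum of the Łukasiewicz t-norm gives the supremum: min(1, 1 − 1.00 + 0.22).
1 − 1.00 + 0.22 = 0.22, so t = min(1, 0.22) = 0.22.
Check: 1.00 ⊗ 0.22 = max(0, 0.22) = 0.22 ≤ 0.22.

0.22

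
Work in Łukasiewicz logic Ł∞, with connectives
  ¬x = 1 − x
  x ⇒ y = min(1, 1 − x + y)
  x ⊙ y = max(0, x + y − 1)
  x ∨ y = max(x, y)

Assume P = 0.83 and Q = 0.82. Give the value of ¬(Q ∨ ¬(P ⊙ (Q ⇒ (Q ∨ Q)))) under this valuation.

0.18

Q ∨ Q = max(0.82, 0.82) = 0.82
Q ⇒ (Q ∨ Q) = min(1, 1 − 0.82 + 0.82) = min(1, 1.00) = 1.00
P ⊙ (Q ⇒ (Q ∨ Q)) = max(0, 0.83 + 1.00 − 1) = max(0, 0.83) = 0.83
¬(P ⊙ (Q ⇒ (Q ∨ Q))) = 1 − 0.83 = 0.17
Q ∨ ¬(P ⊙ (Q ⇒ (Q ∨ Q))) = max(0.82, 0.17) = 0.82
¬(Q ∨ ¬(P ⊙ (Q ⇒ (Q ∨ Q)))) = 1 − 0.82 = 0.18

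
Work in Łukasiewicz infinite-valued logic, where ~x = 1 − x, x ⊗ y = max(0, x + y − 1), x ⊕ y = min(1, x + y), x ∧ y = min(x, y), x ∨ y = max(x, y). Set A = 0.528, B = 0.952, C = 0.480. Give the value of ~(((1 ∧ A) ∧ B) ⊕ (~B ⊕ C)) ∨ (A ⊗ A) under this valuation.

0.056

1 ∧ A = min(1.000, 0.528) = 0.528
(1 ∧ A) ∧ B = min(0.528, 0.952) = 0.528
~B = 1 − 0.952 = 0.048
~B ⊕ C = min(1, 0.048 + 0.480) = min(1, 0.528) = 0.528
((1 ∧ A) ∧ B) ⊕ (~B ⊕ C) = min(1, 0.528 + 0.528) = min(1, 1.056) = 1.000
~(((1 ∧ A) ∧ B) ⊕ (~B ⊕ C)) = 1 − 1.000 = 0.000
A ⊗ A = max(0, 0.528 + 0.528 − 1) = max(0, 0.056) = 0.056
~(((1 ∧ A) ∧ B) ⊕ (~B ⊕ C)) ∨ (A ⊗ A) = max(0.000, 0.056) = 0.056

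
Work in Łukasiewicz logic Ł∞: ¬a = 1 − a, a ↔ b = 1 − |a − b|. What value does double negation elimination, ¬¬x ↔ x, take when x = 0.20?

¬x = 1 − 0.20 = 0.80
¬¬x = 1 − 0.80 = 0.20
¬¬x ↔ x = 1 − |0.20 − 0.20| = 1 − 0.00 = 1.00
(As expected: always 1 in Ł∞ since negation is involutive.)

1.00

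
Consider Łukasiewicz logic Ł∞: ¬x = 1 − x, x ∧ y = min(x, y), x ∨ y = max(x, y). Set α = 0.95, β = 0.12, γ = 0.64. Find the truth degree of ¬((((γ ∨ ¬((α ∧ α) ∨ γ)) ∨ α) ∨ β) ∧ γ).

α ∧ α = min(0.95, 0.95) = 0.95
(α ∧ α) ∨ γ = max(0.95, 0.64) = 0.95
¬((α ∧ α) ∨ γ) = 1 − 0.95 = 0.05
γ ∨ ¬((α ∧ α) ∨ γ) = max(0.64, 0.05) = 0.64
(γ ∨ ¬((α ∧ α) ∨ γ)) ∨ α = max(0.64, 0.95) = 0.95
((γ ∨ ¬((α ∧ α) ∨ γ)) ∨ α) ∨ β = max(0.95, 0.12) = 0.95
(((γ ∨ ¬((α ∧ α) ∨ γ)) ∨ α) ∨ β) ∧ γ = min(0.95, 0.64) = 0.64
¬((((γ ∨ ¬((α ∧ α) ∨ γ)) ∨ α) ∨ β) ∧ γ) = 1 − 0.64 = 0.36

0.36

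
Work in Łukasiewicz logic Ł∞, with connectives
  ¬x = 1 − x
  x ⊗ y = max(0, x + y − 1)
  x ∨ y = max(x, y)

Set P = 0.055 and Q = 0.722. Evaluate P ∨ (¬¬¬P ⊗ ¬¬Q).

0.667

¬P = 1 − 0.055 = 0.945
¬¬P = 1 − 0.945 = 0.055
¬¬¬P = 1 − 0.055 = 0.945
¬Q = 1 − 0.722 = 0.278
¬¬Q = 1 − 0.278 = 0.722
¬¬¬P ⊗ ¬¬Q = max(0, 0.945 + 0.722 − 1) = max(0, 0.667) = 0.667
P ∨ (¬¬¬P ⊗ ¬¬Q) = max(0.055, 0.667) = 0.667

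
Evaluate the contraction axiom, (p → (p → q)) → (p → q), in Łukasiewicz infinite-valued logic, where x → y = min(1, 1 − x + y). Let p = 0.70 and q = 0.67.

p → q = min(1, 1 − 0.70 + 0.67) = min(1, 0.97) = 0.97
p → (p → q) = min(1, 1 − 0.70 + 0.97) = min(1, 1.27) = 1.00
(p → (p → q)) → (p → q) = min(1, 1 − 1.00 + 0.97) = min(1, 0.97) = 0.97
(The value 0.97 < 1 shows this instance is not satisfied; fails in Ł∞ (the t-norm is not idempotent).)

0.97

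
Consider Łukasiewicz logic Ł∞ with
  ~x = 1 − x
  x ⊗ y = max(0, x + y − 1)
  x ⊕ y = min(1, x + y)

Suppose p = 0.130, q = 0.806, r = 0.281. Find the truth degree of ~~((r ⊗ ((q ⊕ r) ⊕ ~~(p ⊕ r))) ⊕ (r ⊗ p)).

q ⊕ r = min(1, 0.806 + 0.281) = min(1, 1.087) = 1.000
p ⊕ r = min(1, 0.130 + 0.281) = min(1, 0.411) = 0.411
~(p ⊕ r) = 1 − 0.411 = 0.589
~~(p ⊕ r) = 1 − 0.589 = 0.411
(q ⊕ r) ⊕ ~~(p ⊕ r) = min(1, 1.000 + 0.411) = min(1, 1.411) = 1.000
r ⊗ ((q ⊕ r) ⊕ ~~(p ⊕ r)) = max(0, 0.281 + 1.000 − 1) = max(0, 0.281) = 0.281
r ⊗ p = max(0, 0.281 + 0.130 − 1) = max(0, -0.589) = 0.000
(r ⊗ ((q ⊕ r) ⊕ ~~(p ⊕ r))) ⊕ (r ⊗ p) = min(1, 0.281 + 0.000) = min(1, 0.281) = 0.281
~((r ⊗ ((q ⊕ r) ⊕ ~~(p ⊕ r))) ⊕ (r ⊗ p)) = 1 − 0.281 = 0.719
~~((r ⊗ ((q ⊕ r) ⊕ ~~(p ⊕ r))) ⊕ (r ⊗ p)) = 1 − 0.719 = 0.281

0.281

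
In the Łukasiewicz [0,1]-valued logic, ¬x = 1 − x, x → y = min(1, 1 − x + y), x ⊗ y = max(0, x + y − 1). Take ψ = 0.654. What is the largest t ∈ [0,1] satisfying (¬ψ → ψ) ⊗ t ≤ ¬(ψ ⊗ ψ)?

¬ψ = 1 − 0.654 = 0.346
¬ψ → ψ = min(1, 1 − 0.346 + 0.654) = min(1, 1.308) = 1.000
So the left factor is ¬ψ → ψ = 1.000.
ψ ⊗ ψ = max(0, 0.654 + 0.654 − 1) = max(0, 0.308) = 0.308
¬(ψ ⊗ ψ) = 1 − 0.308 = 0.692
So the right-hand bound is ¬(ψ ⊗ ψ) = 0.692.
The residuum of the Łukasiewicz t-norm gives the supremum: min(1, 1 − 1.000 + 0.692).
1 − 1.000 + 0.692 = 0.692, so t = min(1, 0.692) = 0.692.
Check: 1.000 ⊗ 0.692 = max(0, 0.692) = 0.692 ≤ 0.692.

0.692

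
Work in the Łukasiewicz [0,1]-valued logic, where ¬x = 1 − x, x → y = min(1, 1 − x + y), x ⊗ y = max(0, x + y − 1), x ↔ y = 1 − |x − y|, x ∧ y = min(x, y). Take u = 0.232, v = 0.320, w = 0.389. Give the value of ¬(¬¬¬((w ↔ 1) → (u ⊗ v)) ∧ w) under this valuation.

0.611

w ↔ 1 = 1 − |0.389 − 1.000| = 1 − 0.611 = 0.389
u ⊗ v = max(0, 0.232 + 0.320 − 1) = max(0, -0.448) = 0.000
(w ↔ 1) → (u ⊗ v) = min(1, 1 − 0.389 + 0.000) = min(1, 0.611) = 0.611
¬((w ↔ 1) → (u ⊗ v)) = 1 − 0.611 = 0.389
¬¬((w ↔ 1) → (u ⊗ v)) = 1 − 0.389 = 0.611
¬¬¬((w ↔ 1) → (u ⊗ v)) = 1 − 0.611 = 0.389
¬¬¬((w ↔ 1) → (u ⊗ v)) ∧ w = min(0.389, 0.389) = 0.389
¬(¬¬¬((w ↔ 1) → (u ⊗ v)) ∧ w) = 1 − 0.389 = 0.611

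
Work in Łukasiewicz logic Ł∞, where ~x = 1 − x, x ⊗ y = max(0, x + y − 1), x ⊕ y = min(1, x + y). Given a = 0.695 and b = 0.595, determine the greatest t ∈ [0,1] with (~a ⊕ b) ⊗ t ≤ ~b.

~a = 1 − 0.695 = 0.305
~a ⊕ b = min(1, 0.305 + 0.595) = min(1, 0.900) = 0.900
So the left factor is ~a ⊕ b = 0.900.
~b = 1 − 0.595 = 0.405
So the right-hand bound is ~b = 0.405.
The residuum of the Łukasiewicz t-norm gives the supremum: min(1, 1 − 0.900 + 0.405).
1 − 0.900 + 0.405 = 0.505, so t = min(1, 0.505) = 0.505.
Check: 0.900 ⊗ 0.505 = max(0, 0.405) = 0.405 ≤ 0.405.

0.505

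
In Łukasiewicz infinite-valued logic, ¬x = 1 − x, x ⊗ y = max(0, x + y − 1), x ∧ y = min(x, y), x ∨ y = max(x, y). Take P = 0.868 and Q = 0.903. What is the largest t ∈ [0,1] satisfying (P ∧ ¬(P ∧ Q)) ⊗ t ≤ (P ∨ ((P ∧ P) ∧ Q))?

P ∧ Q = min(0.868, 0.903) = 0.868
¬(P ∧ Q) = 1 − 0.868 = 0.132
P ∧ ¬(P ∧ Q) = min(0.868, 0.132) = 0.132
So the left factor is P ∧ ¬(P ∧ Q) = 0.132.
P ∧ P = min(0.868, 0.868) = 0.868
(P ∧ P) ∧ Q = min(0.868, 0.903) = 0.868
P ∨ ((P ∧ P) ∧ Q) = max(0.868, 0.868) = 0.868
So the right-hand bound is P ∨ ((P ∧ P) ∧ Q) = 0.868.
The residuum of the Łukasiewicz t-norm gives the supremum: min(1, 1 − 0.132 + 0.868).
1 − 0.132 + 0.868 = 1.736, so t = min(1, 1.736) = 1.000.
Check: 0.132 ⊗ 1.000 = max(0, 0.132) = 0.132 ≤ 0.868.

1.000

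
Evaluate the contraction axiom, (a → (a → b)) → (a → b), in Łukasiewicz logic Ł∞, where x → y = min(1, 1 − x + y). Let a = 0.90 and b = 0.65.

0.90

a → b = min(1, 1 − 0.90 + 0.65) = min(1, 0.75) = 0.75
a → (a → b) = min(1, 1 − 0.90 + 0.75) = min(1, 0.85) = 0.85
(a → (a → b)) → (a → b) = min(1, 1 − 0.85 + 0.75) = min(1, 0.90) = 0.90
(The value 0.90 < 1 shows this instance is not satisfied; fails in Ł∞ (the t-norm is not idempotent).)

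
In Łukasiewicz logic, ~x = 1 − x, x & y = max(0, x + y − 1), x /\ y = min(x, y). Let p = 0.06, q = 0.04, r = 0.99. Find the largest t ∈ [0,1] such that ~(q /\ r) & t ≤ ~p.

0.98

q /\ r = min(0.04, 0.99) = 0.04
~(q /\ r) = 1 − 0.04 = 0.96
So the left factor is ~(q /\ r) = 0.96.
~p = 1 − 0.06 = 0.94
So the right-hand bound is ~p = 0.94.
The residuum of the Łukasiewicz t-norm gives the supremum: min(1, 1 − 0.96 + 0.94).
1 − 0.96 + 0.94 = 0.98, so t = min(1, 0.98) = 0.98.
Check: 0.96 & 0.98 = max(0, 0.94) = 0.94 ≤ 0.94.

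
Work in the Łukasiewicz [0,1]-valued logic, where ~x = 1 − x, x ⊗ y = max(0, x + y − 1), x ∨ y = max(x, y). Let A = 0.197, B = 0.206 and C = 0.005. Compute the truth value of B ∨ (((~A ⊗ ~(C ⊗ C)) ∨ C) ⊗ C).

~A = 1 − 0.197 = 0.803
C ⊗ C = max(0, 0.005 + 0.005 − 1) = max(0, -0.990) = 0.000
~(C ⊗ C) = 1 − 0.000 = 1.000
~A ⊗ ~(C ⊗ C) = max(0, 0.803 + 1.000 − 1) = max(0, 0.803) = 0.803
(~A ⊗ ~(C ⊗ C)) ∨ C = max(0.803, 0.005) = 0.803
((~A ⊗ ~(C ⊗ C)) ∨ C) ⊗ C = max(0, 0.803 + 0.005 − 1) = max(0, -0.192) = 0.000
B ∨ (((~A ⊗ ~(C ⊗ C)) ∨ C) ⊗ C) = max(0.206, 0.000) = 0.206

0.206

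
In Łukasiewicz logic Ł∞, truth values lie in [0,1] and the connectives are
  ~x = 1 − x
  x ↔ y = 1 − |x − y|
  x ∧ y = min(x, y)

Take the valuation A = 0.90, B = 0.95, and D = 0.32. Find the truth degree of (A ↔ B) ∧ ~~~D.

A ↔ B = 1 − |0.90 − 0.95| = 1 − 0.05 = 0.95
~D = 1 − 0.32 = 0.68
~~D = 1 − 0.68 = 0.32
~~~D = 1 − 0.32 = 0.68
(A ↔ B) ∧ ~~~D = min(0.95, 0.68) = 0.68

0.68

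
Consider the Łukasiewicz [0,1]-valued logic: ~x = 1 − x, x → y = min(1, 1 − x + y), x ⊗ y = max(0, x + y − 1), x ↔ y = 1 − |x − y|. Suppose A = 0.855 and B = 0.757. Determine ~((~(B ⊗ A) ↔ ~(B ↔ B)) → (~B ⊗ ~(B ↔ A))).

0.612

B ⊗ A = max(0, 0.757 + 0.855 − 1) = max(0, 0.612) = 0.612
~(B ⊗ A) = 1 − 0.612 = 0.388
B ↔ B = 1 − |0.757 − 0.757| = 1 − 0.000 = 1.000
~(B ↔ B) = 1 − 1.000 = 0.000
~(B ⊗ A) ↔ ~(B ↔ B) = 1 − |0.388 − 0.000| = 1 − 0.388 = 0.612
~B = 1 − 0.757 = 0.243
B ↔ A = 1 − |0.757 − 0.855| = 1 − 0.098 = 0.902
~(B ↔ A) = 1 − 0.902 = 0.098
~B ⊗ ~(B ↔ A) = max(0, 0.243 + 0.098 − 1) = max(0, -0.659) = 0.000
(~(B ⊗ A) ↔ ~(B ↔ B)) → (~B ⊗ ~(B ↔ A)) = min(1, 1 − 0.612 + 0.000) = min(1, 0.388) = 0.388
~((~(B ⊗ A) ↔ ~(B ↔ B)) → (~B ⊗ ~(B ↔ A))) = 1 − 0.388 = 0.612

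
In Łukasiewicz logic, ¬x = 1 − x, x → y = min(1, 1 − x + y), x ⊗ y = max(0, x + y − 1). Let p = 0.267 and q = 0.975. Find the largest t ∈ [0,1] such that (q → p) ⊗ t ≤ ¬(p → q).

0.708

q → p = min(1, 1 − 0.975 + 0.267) = min(1, 0.292) = 0.292
So the left factor is q → p = 0.292.
p → q = min(1, 1 − 0.267 + 0.975) = min(1, 1.708) = 1.000
¬(p → q) = 1 − 1.000 = 0.000
So the right-hand bound is ¬(p → q) = 0.000.
The residuum of the Łukasiewicz t-norm gives the supremum: min(1, 1 − 0.292 + 0.000).
1 − 0.292 + 0.000 = 0.708, so t = min(1, 0.708) = 0.708.
Check: 0.292 ⊗ 0.708 = max(0, 0.000) = 0.000 ≤ 0.000.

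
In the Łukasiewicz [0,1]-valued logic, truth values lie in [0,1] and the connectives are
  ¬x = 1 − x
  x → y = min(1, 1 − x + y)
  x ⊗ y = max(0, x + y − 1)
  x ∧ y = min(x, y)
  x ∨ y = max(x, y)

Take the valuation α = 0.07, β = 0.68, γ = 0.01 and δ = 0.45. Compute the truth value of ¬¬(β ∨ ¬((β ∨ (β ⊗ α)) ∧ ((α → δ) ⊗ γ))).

0.99

β ⊗ α = max(0, 0.68 + 0.07 − 1) = max(0, -0.25) = 0.00
β ∨ (β ⊗ α) = max(0.68, 0.00) = 0.68
α → δ = min(1, 1 − 0.07 + 0.45) = min(1, 1.38) = 1.00
(α → δ) ⊗ γ = max(0, 1.00 + 0.01 − 1) = max(0, 0.01) = 0.01
(β ∨ (β ⊗ α)) ∧ ((α → δ) ⊗ γ) = min(0.68, 0.01) = 0.01
¬((β ∨ (β ⊗ α)) ∧ ((α → δ) ⊗ γ)) = 1 − 0.01 = 0.99
β ∨ ¬((β ∨ (β ⊗ α)) ∧ ((α → δ) ⊗ γ)) = max(0.68, 0.99) = 0.99
¬(β ∨ ¬((β ∨ (β ⊗ α)) ∧ ((α → δ) ⊗ γ))) = 1 − 0.99 = 0.01
¬¬(β ∨ ¬((β ∨ (β ⊗ α)) ∧ ((α → δ) ⊗ γ))) = 1 − 0.01 = 0.99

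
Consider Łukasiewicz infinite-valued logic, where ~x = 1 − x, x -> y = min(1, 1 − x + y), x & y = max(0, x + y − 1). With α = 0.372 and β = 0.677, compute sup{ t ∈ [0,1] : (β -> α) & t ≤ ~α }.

0.933

β -> α = min(1, 1 − 0.677 + 0.372) = min(1, 0.695) = 0.695
So the left factor is β -> α = 0.695.
~α = 1 − 0.372 = 0.628
So the right-hand bound is ~α = 0.628.
The residuum of the Łukasiewicz t-norm gives the supremum: min(1, 1 − 0.695 + 0.628).
1 − 0.695 + 0.628 = 0.933, so t = min(1, 0.933) = 0.933.
Check: 0.695 & 0.933 = max(0, 0.628) = 0.628 ≤ 0.628.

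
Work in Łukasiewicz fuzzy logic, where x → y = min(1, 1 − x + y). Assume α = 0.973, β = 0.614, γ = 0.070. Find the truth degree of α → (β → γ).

0.483

β → γ = min(1, 1 − 0.614 + 0.070) = min(1, 0.456) = 0.456
α → (β → γ) = min(1, 1 − 0.973 + 0.456) = min(1, 0.483) = 0.483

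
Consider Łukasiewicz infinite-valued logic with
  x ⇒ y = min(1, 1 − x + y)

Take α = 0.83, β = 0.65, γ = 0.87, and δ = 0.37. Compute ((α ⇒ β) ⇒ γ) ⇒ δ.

0.37

α ⇒ β = min(1, 1 − 0.83 + 0.65) = min(1, 0.82) = 0.82
(α ⇒ β) ⇒ γ = min(1, 1 − 0.82 + 0.87) = min(1, 1.05) = 1.00
((α ⇒ β) ⇒ γ) ⇒ δ = min(1, 1 − 1.00 + 0.37) = min(1, 0.37) = 0.37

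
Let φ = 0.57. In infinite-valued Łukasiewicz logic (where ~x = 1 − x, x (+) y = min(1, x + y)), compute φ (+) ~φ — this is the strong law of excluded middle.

1.00

~φ = 1 − 0.57 = 0.43
φ (+) ~φ = min(1, 0.57 + 0.43) = min(1, 1.00) = 1.00
(As expected: always 1 in Ł∞ since a ⊕ (1−a) = 1.)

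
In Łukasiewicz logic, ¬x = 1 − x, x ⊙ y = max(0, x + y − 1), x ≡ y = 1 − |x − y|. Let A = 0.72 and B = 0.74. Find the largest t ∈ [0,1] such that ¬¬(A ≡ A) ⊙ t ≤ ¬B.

A ≡ A = 1 − |0.72 − 0.72| = 1 − 0.00 = 1.00
¬(A ≡ A) = 1 − 1.00 = 0.00
¬¬(A ≡ A) = 1 − 0.00 = 1.00
So the left factor is ¬¬(A ≡ A) = 1.00.
¬B = 1 − 0.74 = 0.26
So the right-hand bound is ¬B = 0.26.
The residuum of the Łukasiewicz t-norm gives the supremum: min(1, 1 − 1.00 + 0.26).
1 − 1.00 + 0.26 = 0.26, so t = min(1, 0.26) = 0.26.
Check: 1.00 ⊙ 0.26 = max(0, 0.26) = 0.26 ≤ 0.26.

0.26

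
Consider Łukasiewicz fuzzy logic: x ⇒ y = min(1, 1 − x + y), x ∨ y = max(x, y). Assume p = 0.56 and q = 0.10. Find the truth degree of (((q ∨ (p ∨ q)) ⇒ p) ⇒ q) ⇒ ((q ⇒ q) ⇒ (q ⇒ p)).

1.00

p ∨ q = max(0.56, 0.10) = 0.56
q ∨ (p ∨ q) = max(0.10, 0.56) = 0.56
(q ∨ (p ∨ q)) ⇒ p = min(1, 1 − 0.56 + 0.56) = min(1, 1.00) = 1.00
((q ∨ (p ∨ q)) ⇒ p) ⇒ q = min(1, 1 − 1.00 + 0.10) = min(1, 0.10) = 0.10
q ⇒ q = min(1, 1 − 0.10 + 0.10) = min(1, 1.00) = 1.00
q ⇒ p = min(1, 1 − 0.10 + 0.56) = min(1, 1.46) = 1.00
(q ⇒ q) ⇒ (q ⇒ p) = min(1, 1 − 1.00 + 1.00) = min(1, 1.00) = 1.00
(((q ∨ (p ∨ q)) ⇒ p) ⇒ q) ⇒ ((q ⇒ q) ⇒ (q ⇒ p)) = min(1, 1 − 0.10 + 1.00) = min(1, 1.90) = 1.00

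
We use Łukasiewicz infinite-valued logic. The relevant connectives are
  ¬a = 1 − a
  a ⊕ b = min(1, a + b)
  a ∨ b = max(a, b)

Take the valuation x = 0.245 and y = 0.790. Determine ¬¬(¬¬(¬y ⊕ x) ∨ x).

¬y = 1 − 0.790 = 0.210
¬y ⊕ x = min(1, 0.210 + 0.245) = min(1, 0.455) = 0.455
¬(¬y ⊕ x) = 1 − 0.455 = 0.545
¬¬(¬y ⊕ x) = 1 − 0.545 = 0.455
¬¬(¬y ⊕ x) ∨ x = max(0.455, 0.245) = 0.455
¬(¬¬(¬y ⊕ x) ∨ x) = 1 − 0.455 = 0.545
¬¬(¬¬(¬y ⊕ x) ∨ x) = 1 − 0.545 = 0.455

0.455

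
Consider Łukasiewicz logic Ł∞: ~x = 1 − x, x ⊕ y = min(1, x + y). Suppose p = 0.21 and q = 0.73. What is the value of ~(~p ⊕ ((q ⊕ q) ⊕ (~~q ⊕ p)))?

0.00

~p = 1 − 0.21 = 0.79
q ⊕ q = min(1, 0.73 + 0.73) = min(1, 1.46) = 1.00
~q = 1 − 0.73 = 0.27
~~q = 1 − 0.27 = 0.73
~~q ⊕ p = min(1, 0.73 + 0.21) = min(1, 0.94) = 0.94
(q ⊕ q) ⊕ (~~q ⊕ p) = min(1, 1.00 + 0.94) = min(1, 1.94) = 1.00
~p ⊕ ((q ⊕ q) ⊕ (~~q ⊕ p)) = min(1, 0.79 + 1.00) = min(1, 1.79) = 1.00
~(~p ⊕ ((q ⊕ q) ⊕ (~~q ⊕ p))) = 1 − 1.00 = 0.00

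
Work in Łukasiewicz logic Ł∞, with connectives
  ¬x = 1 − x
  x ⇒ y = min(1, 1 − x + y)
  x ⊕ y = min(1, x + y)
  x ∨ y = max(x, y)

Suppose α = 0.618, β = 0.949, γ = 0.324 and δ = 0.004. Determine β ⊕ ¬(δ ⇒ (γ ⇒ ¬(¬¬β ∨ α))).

0.949

¬β = 1 − 0.949 = 0.051
¬¬β = 1 − 0.051 = 0.949
¬¬β ∨ α = max(0.949, 0.618) = 0.949
¬(¬¬β ∨ α) = 1 − 0.949 = 0.051
γ ⇒ ¬(¬¬β ∨ α) = min(1, 1 − 0.324 + 0.051) = min(1, 0.727) = 0.727
δ ⇒ (γ ⇒ ¬(¬¬β ∨ α)) = min(1, 1 − 0.004 + 0.727) = min(1, 1.723) = 1.000
¬(δ ⇒ (γ ⇒ ¬(¬¬β ∨ α))) = 1 − 1.000 = 0.000
β ⊕ ¬(δ ⇒ (γ ⇒ ¬(¬¬β ∨ α))) = min(1, 0.949 + 0.000) = min(1, 0.949) = 0.949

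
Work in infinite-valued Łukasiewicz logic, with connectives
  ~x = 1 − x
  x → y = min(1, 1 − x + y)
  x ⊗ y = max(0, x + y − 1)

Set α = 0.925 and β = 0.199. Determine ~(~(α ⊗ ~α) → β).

0.801

~α = 1 − 0.925 = 0.075
α ⊗ ~α = max(0, 0.925 + 0.075 − 1) = max(0, 0.000) = 0.000
~(α ⊗ ~α) = 1 − 0.000 = 1.000
~(α ⊗ ~α) → β = min(1, 1 − 1.000 + 0.199) = min(1, 0.199) = 0.199
~(~(α ⊗ ~α) → β) = 1 − 0.199 = 0.801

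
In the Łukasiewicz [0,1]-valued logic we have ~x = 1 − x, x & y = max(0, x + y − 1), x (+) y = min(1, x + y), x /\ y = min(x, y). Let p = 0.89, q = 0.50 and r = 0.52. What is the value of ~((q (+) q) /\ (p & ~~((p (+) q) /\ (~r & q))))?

1.00

q (+) q = min(1, 0.50 + 0.50) = min(1, 1.00) = 1.00
p (+) q = min(1, 0.89 + 0.50) = min(1, 1.39) = 1.00
~r = 1 − 0.52 = 0.48
~r & q = max(0, 0.48 + 0.50 − 1) = max(0, -0.02) = 0.00
(p (+) q) /\ (~r & q) = min(1.00, 0.00) = 0.00
~((p (+) q) /\ (~r & q)) = 1 − 0.00 = 1.00
~~((p (+) q) /\ (~r & q)) = 1 − 1.00 = 0.00
p & ~~((p (+) q) /\ (~r & q)) = max(0, 0.89 + 0.00 − 1) = max(0, -0.11) = 0.00
(q (+) q) /\ (p & ~~((p (+) q) /\ (~r & q))) = min(1.00, 0.00) = 0.00
~((q (+) q) /\ (p & ~~((p (+) q) /\ (~r & q)))) = 1 − 0.00 = 1.00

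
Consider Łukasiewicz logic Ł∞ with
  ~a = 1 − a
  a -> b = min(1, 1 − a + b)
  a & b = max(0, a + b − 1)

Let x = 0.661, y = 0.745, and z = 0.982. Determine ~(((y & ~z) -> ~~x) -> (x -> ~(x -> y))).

0.661

~z = 1 − 0.982 = 0.018
y & ~z = max(0, 0.745 + 0.018 − 1) = max(0, -0.237) = 0.000
~x = 1 − 0.661 = 0.339
~~x = 1 − 0.339 = 0.661
(y & ~z) -> ~~x = min(1, 1 − 0.000 + 0.661) = min(1, 1.661) = 1.000
x -> y = min(1, 1 − 0.661 + 0.745) = min(1, 1.084) = 1.000
~(x -> y) = 1 − 1.000 = 0.000
x -> ~(x -> y) = min(1, 1 − 0.661 + 0.000) = min(1, 0.339) = 0.339
((y & ~z) -> ~~x) -> (x -> ~(x -> y)) = min(1, 1 − 1.000 + 0.339) = min(1, 0.339) = 0.339
~(((y & ~z) -> ~~x) -> (x -> ~(x -> y))) = 1 − 0.339 = 0.661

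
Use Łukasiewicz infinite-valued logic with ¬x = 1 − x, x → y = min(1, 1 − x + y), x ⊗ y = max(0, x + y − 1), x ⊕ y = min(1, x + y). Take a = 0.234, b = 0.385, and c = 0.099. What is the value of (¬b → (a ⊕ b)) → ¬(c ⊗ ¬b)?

1.000

¬b = 1 − 0.385 = 0.615
a ⊕ b = min(1, 0.234 + 0.385) = min(1, 0.619) = 0.619
¬b → (a ⊕ b) = min(1, 1 − 0.615 + 0.619) = min(1, 1.004) = 1.000
c ⊗ ¬b = max(0, 0.099 + 0.615 − 1) = max(0, -0.286) = 0.000
¬(c ⊗ ¬b) = 1 − 0.000 = 1.000
(¬b → (a ⊕ b)) → ¬(c ⊗ ¬b) = min(1, 1 − 1.000 + 1.000) = min(1, 1.000) = 1.000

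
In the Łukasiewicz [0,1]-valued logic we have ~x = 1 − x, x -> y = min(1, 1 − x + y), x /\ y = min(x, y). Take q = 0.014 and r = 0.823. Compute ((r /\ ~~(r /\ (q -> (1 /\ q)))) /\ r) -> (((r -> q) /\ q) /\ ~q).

0.191

1 /\ q = min(1.000, 0.014) = 0.014
q -> (1 /\ q) = min(1, 1 − 0.014 + 0.014) = min(1, 1.000) = 1.000
r /\ (q -> (1 /\ q)) = min(0.823, 1.000) = 0.823
~(r /\ (q -> (1 /\ q))) = 1 − 0.823 = 0.177
~~(r /\ (q -> (1 /\ q))) = 1 − 0.177 = 0.823
r /\ ~~(r /\ (q -> (1 /\ q))) = min(0.823, 0.823) = 0.823
(r /\ ~~(r /\ (q -> (1 /\ q)))) /\ r = min(0.823, 0.823) = 0.823
r -> q = min(1, 1 − 0.823 + 0.014) = min(1, 0.191) = 0.191
(r -> q) /\ q = min(0.191, 0.014) = 0.014
~q = 1 − 0.014 = 0.986
((r -> q) /\ q) /\ ~q = min(0.014, 0.986) = 0.014
((r /\ ~~(r /\ (q -> (1 /\ q)))) /\ r) -> (((r -> q) /\ q) /\ ~q) = min(1, 1 − 0.823 + 0.014) = min(1, 0.191) = 0.191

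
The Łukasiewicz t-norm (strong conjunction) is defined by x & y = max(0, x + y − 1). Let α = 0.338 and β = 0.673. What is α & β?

0.011

α & β = max(0, 0.338 + 0.673 − 1) = max(0, 0.011) = 0.011
For comparison, the Gödel (minimum) t-norm min(x, y) would give 0.338.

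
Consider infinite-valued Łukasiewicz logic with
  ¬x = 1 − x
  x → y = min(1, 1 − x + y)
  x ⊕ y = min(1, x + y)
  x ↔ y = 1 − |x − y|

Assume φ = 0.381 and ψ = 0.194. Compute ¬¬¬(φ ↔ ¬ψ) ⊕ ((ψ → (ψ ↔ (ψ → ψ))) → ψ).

0.619

¬ψ = 1 − 0.194 = 0.806
φ ↔ ¬ψ = 1 − |0.381 − 0.806| = 1 − 0.425 = 0.575
¬(φ ↔ ¬ψ) = 1 − 0.575 = 0.425
¬¬(φ ↔ ¬ψ) = 1 − 0.425 = 0.575
¬¬¬(φ ↔ ¬ψ) = 1 − 0.575 = 0.425
ψ → ψ = min(1, 1 − 0.194 + 0.194) = min(1, 1.000) = 1.000
ψ ↔ (ψ → ψ) = 1 − |0.194 − 1.000| = 1 − 0.806 = 0.194
ψ → (ψ ↔ (ψ → ψ)) = min(1, 1 − 0.194 + 0.194) = min(1, 1.000) = 1.000
(ψ → (ψ ↔ (ψ → ψ))) → ψ = min(1, 1 − 1.000 + 0.194) = min(1, 0.194) = 0.194
¬¬¬(φ ↔ ¬ψ) ⊕ ((ψ → (ψ ↔ (ψ → ψ))) → ψ) = min(1, 0.425 + 0.194) = min(1, 0.619) = 0.619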